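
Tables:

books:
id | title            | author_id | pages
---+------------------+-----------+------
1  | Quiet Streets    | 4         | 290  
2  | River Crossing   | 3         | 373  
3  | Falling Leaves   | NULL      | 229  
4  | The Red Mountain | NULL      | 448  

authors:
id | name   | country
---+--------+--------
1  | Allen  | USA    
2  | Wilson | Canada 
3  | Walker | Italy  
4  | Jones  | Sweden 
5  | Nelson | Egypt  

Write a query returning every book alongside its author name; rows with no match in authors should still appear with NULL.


LEFT JOIN keeps every row from books (the left table); where author_id has no match in authors, the author columns become NULL. Walk through each book:
  - book 1 (Quiet Streets): author_id=4 -> matches Jones
  - book 2 (River Crossing): author_id=3 -> matches Walker
  - book 3 (Falling Leaves): author_id=NULL, no match -> kept with NULL
  - book 4 (The Red Mountain): author_id=NULL, no match -> kept with NULL
All 4 rows appear; 2 have NULL author.

SQL:
SELECT a.title, b.name AS author
FROM books a
LEFT JOIN authors b ON a.author_id = b.id

Result:
title            | author
-----------------+-------
Quiet Streets    | Jones 
River Crossing   | Walker
Falling Leaves   | NULL  
The Red Mountain | NULL  


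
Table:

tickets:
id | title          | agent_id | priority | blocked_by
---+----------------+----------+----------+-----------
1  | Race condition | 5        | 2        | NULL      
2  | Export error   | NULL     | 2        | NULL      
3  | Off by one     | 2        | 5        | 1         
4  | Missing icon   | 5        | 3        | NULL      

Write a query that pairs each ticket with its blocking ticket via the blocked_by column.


This is a self-join: tickets is joined to a second copy of itself, matching each row's blocked_by to another row's id. Use LEFT JOIN so rows with blocked_by=NULL are kept.
  - ticket 1 (Race condition): blocked_by=NULL -> NULL
  - ticket 2 (Export error): blocked_by=NULL -> NULL
  - ticket 3 (Off by one): blocked_by=1 -> Race condition
  - ticket 4 (Missing icon): blocked_by=NULL -> NULL

SQL:
SELECT a.title AS item, b.title AS blocked_by
FROM tickets a
LEFT JOIN tickets b ON a.blocked_by = b.id

Result:
item           | blocked_by    
---------------+---------------
Race condition | NULL          
Export error   | NULL          
Off by one     | Race condition
Missing icon   | NULL          


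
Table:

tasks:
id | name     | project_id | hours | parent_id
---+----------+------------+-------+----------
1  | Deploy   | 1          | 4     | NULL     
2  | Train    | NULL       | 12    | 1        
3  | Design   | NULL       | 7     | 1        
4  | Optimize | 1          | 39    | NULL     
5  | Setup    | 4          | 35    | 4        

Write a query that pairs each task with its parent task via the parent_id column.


This is a self-join: tasks is joined to a second copy of itself, matching each row's parent_id to another row's id. Use LEFT JOIN so rows with parent_id=NULL are kept.
  - task 1 (Deploy): parent_id=NULL -> NULL
  - task 2 (Train): parent_id=1 -> Deploy
  - task 3 (Design): parent_id=1 -> Deploy
  - task 4 (Optimize): parent_id=NULL -> NULL
  - task 5 (Setup): parent_id=4 -> Optimize

SQL:
SELECT a.name AS item, b.name AS parent
FROM tasks a
LEFT JOIN tasks b ON a.parent_id = b.id

Result:
item     | parent  
---------+---------
Deploy   | NULL    
Train    | Deploy  
Design   | Deploy  
Optimize | NULL    
Setup    | Optimize


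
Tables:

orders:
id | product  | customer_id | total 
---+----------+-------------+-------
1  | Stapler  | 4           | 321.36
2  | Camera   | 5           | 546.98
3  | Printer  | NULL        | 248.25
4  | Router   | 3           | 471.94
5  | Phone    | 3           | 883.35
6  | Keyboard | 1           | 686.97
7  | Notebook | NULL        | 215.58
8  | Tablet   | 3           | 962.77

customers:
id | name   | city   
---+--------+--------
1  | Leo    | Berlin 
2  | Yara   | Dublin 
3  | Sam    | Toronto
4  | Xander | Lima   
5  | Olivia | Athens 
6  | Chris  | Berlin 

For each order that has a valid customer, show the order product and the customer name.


INNER JOIN keeps only orders rows whose customer_id matches an id in customers. Walk through each order:
  - order 1 (Stapler): customer_id=4 -> matches Xander
  - order 2 (Camera): customer_id=5 -> matches Olivia
  - order 3 (Printer): customer_id=NULL, no match -> dropped
  - order 4 (Router): customer_id=3 -> matches Sam
  - order 5 (Phone): customer_id=3 -> matches Sam
  - order 6 (Keyboard): customer_id=1 -> matches Leo
  - order 7 (Notebook): customer_id=NULL, no match -> dropped
  - order 8 (Tablet): customer_id=3 -> matches Sam
So 2 of 8 rows are dropped.

SQL:
SELECT a.product, b.name AS customer
FROM orders a
INNER JOIN customers b ON a.customer_id = b.id

Result:
product  | customer
---------+---------
Stapler  | Xander  
Camera   | Olivia  
Router   | Sam     
Phone    | Sam     
Keyboard | Leo     
Tablet   | Sam     


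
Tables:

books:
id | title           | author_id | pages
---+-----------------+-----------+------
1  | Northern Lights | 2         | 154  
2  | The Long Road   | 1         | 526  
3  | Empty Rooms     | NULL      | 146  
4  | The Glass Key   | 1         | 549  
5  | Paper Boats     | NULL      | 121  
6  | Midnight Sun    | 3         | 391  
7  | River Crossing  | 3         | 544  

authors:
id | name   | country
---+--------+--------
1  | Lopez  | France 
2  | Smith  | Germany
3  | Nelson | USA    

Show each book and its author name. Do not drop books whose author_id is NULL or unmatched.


LEFT JOIN keeps every row from books (the left table); where author_id has no match in authors, the author columns become NULL. Walk through each book:
  - book 1 (Northern Lights): author_id=2 -> matches Smith
  - book 2 (The Long Road): author_id=1 -> matches Lopez
  - book 3 (Empty Rooms): author_id=NULL, no match -> kept with NULL
  - book 4 (The Glass Key): author_id=1 -> matches Lopez
  - book 5 (Paper Boats): author_id=NULL, no match -> kept with NULL
  - book 6 (Midnight Sun): author_id=3 -> matches Nelson
  - book 7 (River Crossing): author_id=3 -> matches Nelson
All 7 rows appear; 2 have NULL author.

SQL:
SELECT a.title, b.name AS author
FROM books a
LEFT JOIN authors b ON a.author_id = b.id

Result:
title           | author
----------------+-------
Northern Lights | Smith 
The Long Road   | Lopez 
Empty Rooms     | NULL  
The Glass Key   | Lopez 
Paper Boats     | NULL  
Midnight Sun    | Nelson
River Crossing  | Nelson


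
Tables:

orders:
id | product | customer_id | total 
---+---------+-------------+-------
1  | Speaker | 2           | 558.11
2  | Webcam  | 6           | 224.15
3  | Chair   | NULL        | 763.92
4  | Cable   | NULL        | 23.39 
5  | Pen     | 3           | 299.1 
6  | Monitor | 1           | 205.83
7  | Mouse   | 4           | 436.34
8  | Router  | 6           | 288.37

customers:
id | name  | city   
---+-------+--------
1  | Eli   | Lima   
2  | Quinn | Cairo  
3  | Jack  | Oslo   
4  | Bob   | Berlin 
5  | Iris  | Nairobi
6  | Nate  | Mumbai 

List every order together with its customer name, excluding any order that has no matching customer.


INNER JOIN keeps only orders rows whose customer_id matches an id in customers. Walk through each order:
  - order 1 (Speaker): customer_id=2 -> matches Quinn
  - order 2 (Webcam): customer_id=6 -> matches Nate
  - order 3 (Chair): customer_id=NULL, no match -> dropped
  - order 4 (Cable): customer_id=NULL, no match -> dropped
  - order 5 (Pen): customer_id=3 -> matches Jack
  - order 6 (Monitor): customer_id=1 -> matches Eli
  - order 7 (Mouse): customer_id=4 -> matches Bob
  - order 8 (Router): customer_id=6 -> matches Nate
So 2 of 8 rows are dropped.

SQL:
SELECT a.product, b.name AS customer
FROM orders a
INNER JOIN customers b ON a.customer_id = b.id

Result:
product | customer
--------+---------
Speaker | Quinn   
Webcam  | Nate    
Pen     | Jack    
Monitor | Eli     
Mouse   | Bob     
Router  | Nate    


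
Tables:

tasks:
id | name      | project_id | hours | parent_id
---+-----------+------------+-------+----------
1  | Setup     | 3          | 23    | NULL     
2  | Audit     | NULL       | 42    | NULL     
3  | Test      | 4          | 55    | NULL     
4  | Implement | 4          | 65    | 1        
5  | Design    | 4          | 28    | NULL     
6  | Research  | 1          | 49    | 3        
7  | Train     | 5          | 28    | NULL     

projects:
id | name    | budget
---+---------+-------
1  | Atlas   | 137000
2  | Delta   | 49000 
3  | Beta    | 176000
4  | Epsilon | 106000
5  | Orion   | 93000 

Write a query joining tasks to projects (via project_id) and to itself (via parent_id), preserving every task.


Two LEFT JOINs from the same base table tasks: one to projects via project_id, one to tasks itself via parent_id. Both are LEFT so every task is preserved.
Match against projects:
  - task 1 (Setup): project_id=3 -> matches Beta
  - task 2 (Audit): project_id=NULL, no match -> kept with NULL
  - task 3 (Test): project_id=4 -> matches Epsilon
  - task 4 (Implement): project_id=4 -> matches Epsilon
  - task 5 (Design): project_id=4 -> matches Epsilon
  - task 6 (Research): project_id=1 -> matches Atlas
  - task 7 (Train): project_id=5 -> matches Orion
Match against tasks (self):
  - task 1 (Setup): parent_id=NULL -> NULL
  - task 2 (Audit): parent_id=NULL -> NULL
  - task 3 (Test): parent_id=NULL -> NULL
  - task 4 (Implement): parent_id=1 -> Setup
  - task 5 (Design): parent_id=NULL -> NULL
  - task 6 (Research): parent_id=3 -> Test
  - task 7 (Train): parent_id=NULL -> NULL

SQL:
SELECT a.name, b.name AS project, c.name AS parent
FROM tasks a
LEFT JOIN projects b ON a.project_id = b.id
LEFT JOIN tasks c ON a.parent_id = c.id

Result:
name      | project | parent
----------+---------+-------
Setup     | Beta    | NULL  
Audit     | NULL    | NULL  
Test      | Epsilon | NULL  
Implement | Epsilon | Setup 
Design    | Epsilon | NULL  
Research  | Atlas   | Test  
Train     | Orion   | NULL  


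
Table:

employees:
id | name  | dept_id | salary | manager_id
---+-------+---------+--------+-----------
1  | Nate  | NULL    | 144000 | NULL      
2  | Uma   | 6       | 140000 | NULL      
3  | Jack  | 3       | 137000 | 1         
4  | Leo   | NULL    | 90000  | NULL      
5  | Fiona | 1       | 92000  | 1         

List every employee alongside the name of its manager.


This is a self-join: employees is joined to a second copy of itself, matching each row's manager_id to another row's id. Use LEFT JOIN so rows with manager_id=NULL are kept.
  - employee 1 (Nate): manager_id=NULL -> NULL
  - employee 2 (Uma): manager_id=NULL -> NULL
  - employee 3 (Jack): manager_id=1 -> Nate
  - employee 4 (Leo): manager_id=NULL -> NULL
  - employee 5 (Fiona): manager_id=1 -> Nate

SQL:
SELECT a.name AS item, b.name AS manager
FROM employees a
LEFT JOIN employees b ON a.manager_id = b.id

Result:
item  | manager
------+--------
Nate  | NULL   
Uma   | NULL   
Jack  | Nate   
Leo   | NULL   
Fiona | Nate   


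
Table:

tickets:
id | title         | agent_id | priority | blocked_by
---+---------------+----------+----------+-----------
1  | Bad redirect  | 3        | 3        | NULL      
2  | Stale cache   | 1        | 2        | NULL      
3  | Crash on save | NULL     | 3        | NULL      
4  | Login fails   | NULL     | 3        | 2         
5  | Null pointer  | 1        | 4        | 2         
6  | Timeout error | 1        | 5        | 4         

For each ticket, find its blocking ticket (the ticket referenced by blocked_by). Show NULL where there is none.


This is a self-join: tickets is joined to a second copy of itself, matching each row's blocked_by to another row's id. Use LEFT JOIN so rows with blocked_by=NULL are kept.
  - ticket 1 (Bad redirect): blocked_by=NULL -> NULL
  - ticket 2 (Stale cache): blocked_by=NULL -> NULL
  - ticket 3 (Crash on save): blocked_by=NULL -> NULL
  - ticket 4 (Login fails): blocked_by=2 -> Stale cache
  - ticket 5 (Null pointer): blocked_by=2 -> Stale cache
  - ticket 6 (Timeout error): blocked_by=4 -> Login fails

SQL:
SELECT a.title AS item, b.title AS blocked_by
FROM tickets a
LEFT JOIN tickets b ON a.blocked_by = b.id

Result:
item          | blocked_by 
--------------+------------
Bad redirect  | NULL       
Stale cache   | NULL       
Crash on save | NULL       
Login fails   | Stale cache
Null pointer  | Stale cache
Timeout error | Login fails


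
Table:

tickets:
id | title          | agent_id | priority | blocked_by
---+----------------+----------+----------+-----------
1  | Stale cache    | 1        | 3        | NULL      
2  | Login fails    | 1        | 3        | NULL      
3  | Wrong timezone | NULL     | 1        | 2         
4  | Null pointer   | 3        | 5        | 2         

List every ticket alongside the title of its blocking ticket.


This is a self-join: tickets is joined to a second copy of itself, matching each row's blocked_by to another row's id. Use LEFT JOIN so rows with blocked_by=NULL are kept.
  - ticket 1 (Stale cache): blocked_by=NULL -> NULL
  - ticket 2 (Login fails): blocked_by=NULL -> NULL
  - ticket 3 (Wrong timezone): blocked_by=2 -> Login fails
  - ticket 4 (Null pointer): blocked_by=2 -> Login fails

SQL:
SELECT a.title AS item, b.title AS blocked_by
FROM tickets a
LEFT JOIN tickets b ON a.blocked_by = b.id

Result:
item           | blocked_by 
---------------+------------
Stale cache    | NULL       
Login fails    | NULL       
Wrong timezone | Login fails
Null pointer   | Login fails


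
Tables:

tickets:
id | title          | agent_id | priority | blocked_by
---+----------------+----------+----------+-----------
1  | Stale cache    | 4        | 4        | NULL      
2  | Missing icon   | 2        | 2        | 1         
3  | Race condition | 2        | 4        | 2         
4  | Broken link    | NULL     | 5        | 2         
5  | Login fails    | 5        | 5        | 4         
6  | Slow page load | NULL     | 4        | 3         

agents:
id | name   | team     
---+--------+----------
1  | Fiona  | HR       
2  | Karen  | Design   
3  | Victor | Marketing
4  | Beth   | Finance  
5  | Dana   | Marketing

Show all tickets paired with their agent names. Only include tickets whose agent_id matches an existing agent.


INNER JOIN keeps only tickets rows whose agent_id matches an id in agents. Walk through each ticket:
  - ticket 1 (Stale cache): agent_id=4 -> matches Beth
  - ticket 2 (Missing icon): agent_id=2 -> matches Karen
  - ticket 3 (Race condition): agent_id=2 -> matches Karen
  - ticket 4 (Broken link): agent_id=NULL, no match -> dropped
  - ticket 5 (Login fails): agent_id=5 -> matches Dana
  - ticket 6 (Slow page load): agent_id=NULL, no match -> dropped
So 2 of 6 rows are dropped.

SQL:
SELECT a.title, b.name AS agent
FROM tickets a
INNER JOIN agents b ON a.agent_id = b.id

Result:
title          | agent
---------------+------
Stale cache    | Beth 
Missing icon   | Karen
Race condition | Karen
Login fails    | Dana 


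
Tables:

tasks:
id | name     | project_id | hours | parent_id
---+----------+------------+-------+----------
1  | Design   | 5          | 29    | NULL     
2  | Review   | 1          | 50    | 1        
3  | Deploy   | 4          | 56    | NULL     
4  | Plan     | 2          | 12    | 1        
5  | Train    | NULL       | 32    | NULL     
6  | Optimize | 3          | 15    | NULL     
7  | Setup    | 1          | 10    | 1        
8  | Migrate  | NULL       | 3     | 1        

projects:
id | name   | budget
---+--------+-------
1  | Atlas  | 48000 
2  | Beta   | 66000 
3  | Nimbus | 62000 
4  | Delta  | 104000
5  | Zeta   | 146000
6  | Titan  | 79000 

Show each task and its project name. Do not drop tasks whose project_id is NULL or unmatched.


LEFT JOIN keeps every row from tasks (the left table); where project_id has no match in projects, the project columns become NULL. Walk through each task:
  - task 1 (Design): project_id=5 -> matches Zeta
  - task 2 (Review): project_id=1 -> matches Atlas
  - task 3 (Deploy): project_id=4 -> matches Delta
  - task 4 (Plan): project_id=2 -> matches Beta
  - task 5 (Train): project_id=NULL, no match -> kept with NULL
  - task 6 (Optimize): project_id=3 -> matches Nimbus
  - task 7 (Setup): project_id=1 -> matches Atlas
  - task 8 (Migrate): project_id=NULL, no match -> kept with NULL
All 8 rows appear; 2 have NULL project.

SQL:
SELECT a.name, b.name AS project
FROM tasks a
LEFT JOIN projects b ON a.project_id = b.id

Result:
name     | project
---------+--------
Design   | Zeta   
Review   | Atlas  
Deploy   | Delta  
Plan     | Beta   
Train    | NULL   
Optimize | Nimbus 
Setup    | Atlas  
Migrate  | NULL   


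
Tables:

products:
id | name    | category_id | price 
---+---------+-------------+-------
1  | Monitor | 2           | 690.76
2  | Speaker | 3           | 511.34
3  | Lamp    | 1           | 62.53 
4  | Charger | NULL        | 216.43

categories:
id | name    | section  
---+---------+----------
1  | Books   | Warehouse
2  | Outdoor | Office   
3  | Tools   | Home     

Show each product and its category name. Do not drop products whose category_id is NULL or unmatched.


LEFT JOIN keeps every row from products (the left table); where category_id has no match in categories, the category columns become NULL. Walk through each product:
  - product 1 (Monitor): category_id=2 -> matches Outdoor
  - product 2 (Speaker): category_id=3 -> matches Tools
  - product 3 (Lamp): category_id=1 -> matches Books
  - product 4 (Charger): category_id=NULL, no match -> kept with NULL
All 4 rows appear; 1 has NULL category.

SQL:
SELECT a.name, b.name AS category
FROM products a
LEFT JOIN categories b ON a.category_id = b.id

Result:
name    | category
--------+---------
Monitor | Outdoor 
Speaker | Tools   
Lamp    | Books   
Charger | NULL    


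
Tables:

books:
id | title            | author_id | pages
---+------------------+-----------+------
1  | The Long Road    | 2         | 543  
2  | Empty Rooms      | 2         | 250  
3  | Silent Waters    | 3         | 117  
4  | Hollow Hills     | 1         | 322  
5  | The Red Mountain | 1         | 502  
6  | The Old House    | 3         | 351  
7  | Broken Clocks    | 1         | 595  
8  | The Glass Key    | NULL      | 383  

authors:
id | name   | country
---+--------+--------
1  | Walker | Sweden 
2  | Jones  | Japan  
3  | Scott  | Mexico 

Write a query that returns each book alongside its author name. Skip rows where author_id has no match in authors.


INNER JOIN keeps only books rows whose author_id matches an id in authors. Walk through each book:
  - book 1 (The Long Road): author_id=2 -> matches Jones
  - book 2 (Empty Rooms): author_id=2 -> matches Jones
  - book 3 (Silent Waters): author_id=3 -> matches Scott
  - book 4 (Hollow Hills): author_id=1 -> matches Walker
  - book 5 (The Red Mountain): author_id=1 -> matches Walker
  - book 6 (The Old House): author_id=3 -> matches Scott
  - book 7 (Broken Clocks): author_id=1 -> matches Walker
  - book 8 (The Glass Key): author_id=NULL, no match -> dropped
So 1 of 8 rows is dropped.

SQL:
SELECT a.title, b.name AS author
FROM books a
INNER JOIN authors b ON a.author_id = b.id

Result:
title            | author
-----------------+-------
The Long Road    | Jones 
Empty Rooms      | Jones 
Silent Waters    | Scott 
Hollow Hills     | Walker
The Red Mountain | Walker
The Old House    | Scott 
Broken Clocks    | Walker


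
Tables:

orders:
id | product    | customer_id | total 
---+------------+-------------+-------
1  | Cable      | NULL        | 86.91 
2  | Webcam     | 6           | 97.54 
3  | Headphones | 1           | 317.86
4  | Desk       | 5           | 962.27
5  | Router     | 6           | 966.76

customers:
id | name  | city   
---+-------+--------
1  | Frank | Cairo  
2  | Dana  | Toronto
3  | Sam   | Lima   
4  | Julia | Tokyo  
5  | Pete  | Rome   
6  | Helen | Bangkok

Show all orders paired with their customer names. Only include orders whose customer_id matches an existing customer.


INNER JOIN keeps only orders rows whose customer_id matches an id in customers. Walk through each order:
  - order 1 (Cable): customer_id=NULL, no match -> dropped
  - order 2 (Webcam): customer_id=6 -> matches Helen
  - order 3 (Headphones): customer_id=1 -> matches Frank
  - order 4 (Desk): customer_id=5 -> matches Pete
  - order 5 (Router): customer_id=6 -> matches Helen
So 1 of 5 rows is dropped.

SQL:
SELECT a.product, b.name AS customer
FROM orders a
INNER JOIN customers b ON a.customer_id = b.id

Result:
product    | customer
-----------+---------
Webcam     | Helen   
Headphones | Frank   
Desk       | Pete    
Router     | Helen   


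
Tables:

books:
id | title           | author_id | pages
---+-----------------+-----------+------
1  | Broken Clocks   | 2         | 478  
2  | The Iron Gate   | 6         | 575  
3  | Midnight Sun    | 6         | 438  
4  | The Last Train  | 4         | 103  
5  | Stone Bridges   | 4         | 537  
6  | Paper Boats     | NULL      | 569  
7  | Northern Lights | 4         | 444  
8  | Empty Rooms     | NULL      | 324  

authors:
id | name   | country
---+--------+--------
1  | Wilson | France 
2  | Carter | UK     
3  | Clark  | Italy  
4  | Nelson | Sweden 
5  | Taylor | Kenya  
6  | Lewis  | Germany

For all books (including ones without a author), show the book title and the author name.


LEFT JOIN keeps every row from books (the left table); where author_id has no match in authors, the author columns become NULL. Walk through each book:
  - book 1 (Broken Clocks): author_id=2 -> matches Carter
  - book 2 (The Iron Gate): author_id=6 -> matches Lewis
  - book 3 (Midnight Sun): author_id=6 -> matches Lewis
  - book 4 (The Last Train): author_id=4 -> matches Nelson
  - book 5 (Stone Bridges): author_id=4 -> matches Nelson
  - book 6 (Paper Boats): author_id=NULL, no match -> kept with NULL
  - book 7 (Northern Lights): author_id=4 -> matches Nelson
  - book 8 (Empty Rooms): author_id=NULL, no match -> kept with NULL
All 8 rows appear; 2 have NULL author.

SQL:
SELECT a.title, b.name AS author
FROM books a
LEFT JOIN authors b ON a.author_id = b.id

Result:
title           | author
----------------+-------
Broken Clocks   | Carter
The Iron Gate   | Lewis 
Midnight Sun    | Lewis 
The Last Train  | Nelson
Stone Bridges   | Nelson
Paper Boats     | NULL  
Northern Lights | Nelson
Empty Rooms     | NULL  


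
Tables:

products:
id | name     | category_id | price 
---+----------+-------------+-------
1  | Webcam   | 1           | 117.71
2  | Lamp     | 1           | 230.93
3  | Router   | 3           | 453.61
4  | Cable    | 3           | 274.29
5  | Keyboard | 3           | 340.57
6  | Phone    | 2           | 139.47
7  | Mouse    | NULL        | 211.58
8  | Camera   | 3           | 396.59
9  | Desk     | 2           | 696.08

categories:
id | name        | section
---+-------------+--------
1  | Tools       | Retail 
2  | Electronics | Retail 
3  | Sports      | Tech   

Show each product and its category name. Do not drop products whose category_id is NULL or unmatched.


LEFT JOIN keeps every row from products (the left table); where category_id has no match in categories, the category columns become NULL. Walk through each product:
  - product 1 (Webcam): category_id=1 -> matches Tools
  - product 2 (Lamp): category_id=1 -> matches Tools
  - product 3 (Router): category_id=3 -> matches Sports
  - product 4 (Cable): category_id=3 -> matches Sports
  - product 5 (Keyboard): category_id=3 -> matches Sports
  - product 6 (Phone): category_id=2 -> matches Electronics
  - product 7 (Mouse): category_id=NULL, no match -> kept with NULL
  - product 8 (Camera): category_id=3 -> matches Sports
  - product 9 (Desk): category_id=2 -> matches Electronics
All 9 rows appear; 1 has NULL category.

SQL:
SELECT a.name, b.name AS category
FROM products a
LEFT JOIN categories b ON a.category_id = b.id

Result:
name     | category   
---------+------------
Webcam   | Tools      
Lamp     | Tools      
Router   | Sports     
Cable    | Sports     
Keyboard | Sports     
Phone    | Electronics
Mouse    | NULL       
Camera   | Sports     
Desk     | Electronics


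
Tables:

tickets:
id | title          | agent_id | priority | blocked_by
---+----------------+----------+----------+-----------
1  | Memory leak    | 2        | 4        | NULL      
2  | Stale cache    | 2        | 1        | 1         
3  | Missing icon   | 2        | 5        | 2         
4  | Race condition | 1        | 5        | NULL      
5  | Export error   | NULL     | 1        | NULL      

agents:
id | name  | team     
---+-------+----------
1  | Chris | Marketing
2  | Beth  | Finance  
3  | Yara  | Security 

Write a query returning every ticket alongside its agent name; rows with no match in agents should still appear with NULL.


LEFT JOIN keeps every row from tickets (the left table); where agent_id has no match in agents, the agent columns become NULL. Walk through each ticket:
  - ticket 1 (Memory leak): agent_id=2 -> matches Beth
  - ticket 2 (Stale cache): agent_id=2 -> matches Beth
  - ticket 3 (Missing icon): agent_id=2 -> matches Beth
  - ticket 4 (Race condition): agent_id=1 -> matches Chris
  - ticket 5 (Export error): agent_id=NULL, no match -> kept with NULL
All 5 rows appear; 1 has NULL agent.

SQL:
SELECT a.title, b.name AS agent
FROM tickets a
LEFT JOIN agents b ON a.agent_id = b.id

Result:
title          | agent
---------------+------
Memory leak    | Beth 
Stale cache    | Beth 
Missing icon   | Beth 
Race condition | Chris
Export error   | NULL 


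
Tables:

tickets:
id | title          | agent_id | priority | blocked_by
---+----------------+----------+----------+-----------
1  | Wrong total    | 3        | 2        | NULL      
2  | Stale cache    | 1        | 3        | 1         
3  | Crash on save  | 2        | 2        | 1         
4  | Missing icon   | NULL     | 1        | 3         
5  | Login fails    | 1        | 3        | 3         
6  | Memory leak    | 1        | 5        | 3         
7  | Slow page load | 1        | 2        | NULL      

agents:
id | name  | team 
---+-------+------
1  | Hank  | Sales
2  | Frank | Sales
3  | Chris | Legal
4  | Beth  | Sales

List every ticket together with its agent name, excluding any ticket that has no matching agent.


INNER JOIN keeps only tickets rows whose agent_id matches an id in agents. Walk through each ticket:
  - ticket 1 (Wrong total): agent_id=3 -> matches Chris
  - ticket 2 (Stale cache): agent_id=1 -> matches Hank
  - ticket 3 (Crash on save): agent_id=2 -> matches Frank
  - ticket 4 (Missing icon): agent_id=NULL, no match -> dropped
  - ticket 5 (Login fails): agent_id=1 -> matches Hank
  - ticket 6 (Memory leak): agent_id=1 -> matches Hank
  - ticket 7 (Slow page load): agent_id=1 -> matches Hank
So 1 of 7 rows is dropped.

SQL:
SELECT a.title, b.name AS agent
FROM tickets a
INNER JOIN agents b ON a.agent_id = b.id

Result:
title          | agent
---------------+------
Wrong total    | Chris
Stale cache    | Hank 
Crash on save  | Frank
Login fails    | Hank 
Memory leak    | Hank 
Slow page load | Hank 


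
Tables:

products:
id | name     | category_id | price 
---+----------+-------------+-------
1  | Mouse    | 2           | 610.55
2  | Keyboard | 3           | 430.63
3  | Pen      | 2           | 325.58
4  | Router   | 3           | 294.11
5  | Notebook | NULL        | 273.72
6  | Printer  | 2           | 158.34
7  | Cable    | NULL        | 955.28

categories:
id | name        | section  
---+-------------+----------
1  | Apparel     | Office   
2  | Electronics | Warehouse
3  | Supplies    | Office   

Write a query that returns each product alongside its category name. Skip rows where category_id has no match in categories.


INNER JOIN keeps only products rows whose category_id matches an id in categories. Walk through each product:
  - product 1 (Mouse): category_id=2 -> matches Electronics
  - product 2 (Keyboard): category_id=3 -> matches Supplies
  - product 3 (Pen): category_id=2 -> matches Electronics
  - product 4 (Router): category_id=3 -> matches Supplies
  - product 5 (Notebook): category_id=NULL, no match -> dropped
  - product 6 (Printer): category_id=2 -> matches Electronics
  - product 7 (Cable): category_id=NULL, no match -> dropped
So 2 of 7 rows are dropped.

SQL:
SELECT a.name, b.name AS category
FROM products a
INNER JOIN categories b ON a.category_id = b.id

Result:
name     | category   
---------+------------
Mouse    | Electronics
Keyboard | Supplies   
Pen      | Electronics
Router   | Supplies   
Printer  | Electronics


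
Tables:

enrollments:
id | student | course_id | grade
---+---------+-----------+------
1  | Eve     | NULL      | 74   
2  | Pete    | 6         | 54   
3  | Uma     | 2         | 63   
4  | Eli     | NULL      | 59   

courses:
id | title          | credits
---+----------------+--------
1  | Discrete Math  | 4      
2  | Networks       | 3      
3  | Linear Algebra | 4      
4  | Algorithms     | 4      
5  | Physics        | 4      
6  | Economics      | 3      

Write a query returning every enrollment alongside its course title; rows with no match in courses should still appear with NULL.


LEFT JOIN keeps every row from enrollments (the left table); where course_id has no match in courses, the course columns become NULL. Walk through each enrollment:
  - enrollment 1 (Eve): course_id=NULL, no match -> kept with NULL
  - enrollment 2 (Pete): course_id=6 -> matches Economics
  - enrollment 3 (Uma): course_id=2 -> matches Networks
  - enrollment 4 (Eli): course_id=NULL, no match -> kept with NULL
All 4 rows appear; 2 have NULL course.

SQL:
SELECT a.student, b.title AS course
FROM enrollments a
LEFT JOIN courses b ON a.course_id = b.id

Result:
student | course   
--------+----------
Eve     | NULL     
Pete    | Economics
Uma     | Networks 
Eli     | NULL     


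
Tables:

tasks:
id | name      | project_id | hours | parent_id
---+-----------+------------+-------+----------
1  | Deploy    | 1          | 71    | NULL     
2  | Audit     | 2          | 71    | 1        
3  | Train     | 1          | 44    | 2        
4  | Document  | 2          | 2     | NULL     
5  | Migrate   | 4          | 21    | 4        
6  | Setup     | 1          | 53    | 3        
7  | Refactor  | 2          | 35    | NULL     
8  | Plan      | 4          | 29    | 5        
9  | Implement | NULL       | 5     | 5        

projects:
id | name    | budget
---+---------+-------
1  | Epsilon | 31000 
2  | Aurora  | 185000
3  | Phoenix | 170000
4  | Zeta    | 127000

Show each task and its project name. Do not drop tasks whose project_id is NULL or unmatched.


LEFT JOIN keeps every row from tasks (the left table); where project_id has no match in projects, the project columns become NULL. Walk through each task:
  - task 1 (Deploy): project_id=1 -> matches Epsilon
  - task 2 (Audit): project_id=2 -> matches Aurora
  - task 3 (Train): project_id=1 -> matches Epsilon
  - task 4 (Document): project_id=2 -> matches Aurora
  - task 5 (Migrate): project_id=4 -> matches Zeta
  - task 6 (Setup): project_id=1 -> matches Epsilon
  - task 7 (Refactor): project_id=2 -> matches Aurora
  - task 8 (Plan): project_id=4 -> matches Zeta
  - task 9 (Implement): project_id=NULL, no match -> kept with NULL
All 9 rows appear; 1 has NULL project.

SQL:
SELECT a.name, b.name AS project
FROM tasks a
LEFT JOIN projects b ON a.project_id = b.id

Result:
name      | project
----------+--------
Deploy    | Epsilon
Audit     | Aurora 
Train     | Epsilon
Document  | Aurora 
Migrate   | Zeta   
Setup     | Epsilon
Refactor  | Aurora 
Plan      | Zeta   
Implement | NULL   


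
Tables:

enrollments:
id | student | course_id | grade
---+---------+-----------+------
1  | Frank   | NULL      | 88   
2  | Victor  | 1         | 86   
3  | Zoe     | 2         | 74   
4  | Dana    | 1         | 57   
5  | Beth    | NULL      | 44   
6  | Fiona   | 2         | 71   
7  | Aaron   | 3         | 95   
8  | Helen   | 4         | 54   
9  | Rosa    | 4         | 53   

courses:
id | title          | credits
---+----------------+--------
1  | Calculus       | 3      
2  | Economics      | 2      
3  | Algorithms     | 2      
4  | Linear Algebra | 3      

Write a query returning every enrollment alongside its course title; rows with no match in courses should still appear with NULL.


LEFT JOIN keeps every row from enrollments (the left table); where course_id has no match in courses, the course columns become NULL. Walk through each enrollment:
  - enrollment 1 (Frank): course_id=NULL, no match -> kept with NULL
  - enrollment 2 (Victor): course_id=1 -> matches Calculus
  - enrollment 3 (Zoe): course_id=2 -> matches Economics
  - enrollment 4 (Dana): course_id=1 -> matches Calculus
  - enrollment 5 (Beth): course_id=NULL, no match -> kept with NULL
  - enrollment 6 (Fiona): course_id=2 -> matches Economics
  - enrollment 7 (Aaron): course_id=3 -> matches Algorithms
  - enrollment 8 (Helen): course_id=4 -> matches Linear Algebra
  - enrollment 9 (Rosa): course_id=4 -> matches Linear Algebra
All 9 rows appear; 2 have NULL course.

SQL:
SELECT a.student, b.title AS course
FROM enrollments a
LEFT JOIN courses b ON a.course_id = b.id

Result:
student | course        
--------+---------------
Frank   | NULL          
Victor  | Calculus      
Zoe     | Economics     
Dana    | Calculus      
Beth    | NULL          
Fiona   | Economics     
Aaron   | Algorithms    
Helen   | Linear Algebra
Rosa    | Linear Algebra


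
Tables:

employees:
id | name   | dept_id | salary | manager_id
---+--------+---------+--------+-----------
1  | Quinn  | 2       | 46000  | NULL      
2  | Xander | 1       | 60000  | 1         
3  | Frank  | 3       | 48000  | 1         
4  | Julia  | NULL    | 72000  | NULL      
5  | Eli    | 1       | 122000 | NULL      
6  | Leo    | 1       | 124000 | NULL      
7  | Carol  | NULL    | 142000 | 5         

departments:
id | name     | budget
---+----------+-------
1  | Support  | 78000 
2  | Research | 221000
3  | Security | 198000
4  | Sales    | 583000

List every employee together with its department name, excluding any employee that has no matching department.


INNER JOIN keeps only employees rows whose dept_id matches an id in departments. Walk through each employee:
  - employee 1 (Quinn): dept_id=2 -> matches Research
  - employee 2 (Xander): dept_id=1 -> matches Support
  - employee 3 (Frank): dept_id=3 -> matches Security
  - employee 4 (Julia): dept_id=NULL, no match -> dropped
  - employee 5 (Eli): dept_id=1 -> matches Support
  - employee 6 (Leo): dept_id=1 -> matches Support
  - employee 7 (Carol): dept_id=NULL, no match -> dropped
So 2 of 7 rows are dropped.

SQL:
SELECT a.name, b.name AS department
FROM employees a
INNER JOIN departments b ON a.dept_id = b.id

Result:
name   | department
-------+-----------
Quinn  | Research  
Xander | Support   
Frank  | Security  
Eli    | Support   
Leo    | Support   


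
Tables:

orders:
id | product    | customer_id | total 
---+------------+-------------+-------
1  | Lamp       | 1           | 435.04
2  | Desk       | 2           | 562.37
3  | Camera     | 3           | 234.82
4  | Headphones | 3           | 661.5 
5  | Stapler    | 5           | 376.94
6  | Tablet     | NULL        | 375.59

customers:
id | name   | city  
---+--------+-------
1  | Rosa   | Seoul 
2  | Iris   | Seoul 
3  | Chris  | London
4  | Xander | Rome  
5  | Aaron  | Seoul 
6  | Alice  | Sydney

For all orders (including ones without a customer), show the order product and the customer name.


LEFT JOIN keeps every row from orders (the left table); where customer_id has no match in customers, the customer columns become NULL. Walk through each order:
  - order 1 (Lamp): customer_id=1 -> matches Rosa
  - order 2 (Desk): customer_id=2 -> matches Iris
  - order 3 (Camera): customer_id=3 -> matches Chris
  - order 4 (Headphones): customer_id=3 -> matches Chris
  - order 5 (Stapler): customer_id=5 -> matches Aaron
  - order 6 (Tablet): customer_id=NULL, no match -> kept with NULL
All 6 rows appear; 1 has NULL customer.

SQL:
SELECT a.product, b.name AS customer
FROM orders a
LEFT JOIN customers b ON a.customer_id = b.id

Result:
product    | customer
-----------+---------
Lamp       | Rosa    
Desk       | Iris    
Camera     | Chris   
Headphones | Chris   
Stapler    | Aaron   
Tablet     | NULL    


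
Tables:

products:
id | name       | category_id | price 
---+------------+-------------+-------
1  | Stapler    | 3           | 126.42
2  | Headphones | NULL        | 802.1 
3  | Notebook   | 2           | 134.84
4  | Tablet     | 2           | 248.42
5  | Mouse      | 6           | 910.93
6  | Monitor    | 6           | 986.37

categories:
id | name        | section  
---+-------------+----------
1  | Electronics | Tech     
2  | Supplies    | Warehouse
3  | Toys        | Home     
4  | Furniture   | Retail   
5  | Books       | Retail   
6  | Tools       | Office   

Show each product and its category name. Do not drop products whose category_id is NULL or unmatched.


LEFT JOIN keeps every row from products (the left table); where category_id has no match in categories, the category columns become NULL. Walk through each product:
  - product 1 (Stapler): category_id=3 -> matches Toys
  - product 2 (Headphones): category_id=NULL, no match -> kept with NULL
  - product 3 (Notebook): category_id=2 -> matches Supplies
  - product 4 (Tablet): category_id=2 -> matches Supplies
  - product 5 (Mouse): category_id=6 -> matches Tools
  - product 6 (Monitor): category_id=6 -> matches Tools
All 6 rows appear; 1 has NULL category.

SQL:
SELECT a.name, b.name AS category
FROM products a
LEFT JOIN categories b ON a.category_id = b.id

Result:
name       | category
-----------+---------
Stapler    | Toys    
Headphones | NULL    
Notebook   | Supplies
Tablet     | Supplies
Mouse      | Tools   
Monitor    | Tools   


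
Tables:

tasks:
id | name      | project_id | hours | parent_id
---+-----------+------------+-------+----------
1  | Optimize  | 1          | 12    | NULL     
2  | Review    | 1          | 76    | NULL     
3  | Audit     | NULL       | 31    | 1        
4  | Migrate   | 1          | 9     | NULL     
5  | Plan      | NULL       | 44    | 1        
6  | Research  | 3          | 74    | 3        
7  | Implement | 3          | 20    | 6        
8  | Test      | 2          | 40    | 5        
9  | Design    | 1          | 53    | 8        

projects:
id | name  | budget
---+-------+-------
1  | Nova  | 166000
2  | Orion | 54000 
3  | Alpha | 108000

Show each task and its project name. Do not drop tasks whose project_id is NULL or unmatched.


LEFT JOIN keeps every row from tasks (the left table); where project_id has no match in projects, the project columns become NULL. Walk through each task:
  - task 1 (Optimize): project_id=1 -> matches Nova
  - task 2 (Review): project_id=1 -> matches Nova
  - task 3 (Audit): project_id=NULL, no match -> kept with NULL
  - task 4 (Migrate): project_id=1 -> matches Nova
  - task 5 (Plan): project_id=NULL, no match -> kept with NULL
  - task 6 (Research): project_id=3 -> matches Alpha
  - task 7 (Implement): project_id=3 -> matches Alpha
  - task 8 (Test): project_id=2 -> matches Orion
  - task 9 (Design): project_id=1 -> matches Nova
All 9 rows appear; 2 have NULL project.

SQL:
SELECT a.name, b.name AS project
FROM tasks a
LEFT JOIN projects b ON a.project_id = b.id

Result:
name      | project
----------+--------
Optimize  | Nova   
Review    | Nova   
Audit     | NULL   
Migrate   | Nova   
Plan      | NULL   
Research  | Alpha  
Implement | Alpha  
Test      | Orion  
Design    | Nova   


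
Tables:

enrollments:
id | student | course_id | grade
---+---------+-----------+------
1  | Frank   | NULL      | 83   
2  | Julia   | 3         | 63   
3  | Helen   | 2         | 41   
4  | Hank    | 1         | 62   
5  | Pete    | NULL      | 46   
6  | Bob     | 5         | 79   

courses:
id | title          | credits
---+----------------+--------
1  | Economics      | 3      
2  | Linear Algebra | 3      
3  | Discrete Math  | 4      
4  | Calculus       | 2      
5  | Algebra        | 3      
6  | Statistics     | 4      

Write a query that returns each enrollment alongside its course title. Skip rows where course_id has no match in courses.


INNER JOIN keeps only enrollments rows whose course_id matches an id in courses. Walk through each enrollment:
  - enrollment 1 (Frank): course_id=NULL, no match -> dropped
  - enrollment 2 (Julia): course_id=3 -> matches Discrete Math
  - enrollment 3 (Helen): course_id=2 -> matches Linear Algebra
  - enrollment 4 (Hank): course_id=1 -> matches Economics
  - enrollment 5 (Pete): course_id=NULL, no match -> dropped
  - enrollment 6 (Bob): course_id=5 -> matches Algebra
So 2 of 6 rows are dropped.

SQL:
SELECT a.student, b.title AS course
FROM enrollments a
INNER JOIN courses b ON a.course_id = b.id

Result:
student | course        
--------+---------------
Julia   | Discrete Math 
Helen   | Linear Algebra
Hank    | Economics     
Bob     | Algebra       
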